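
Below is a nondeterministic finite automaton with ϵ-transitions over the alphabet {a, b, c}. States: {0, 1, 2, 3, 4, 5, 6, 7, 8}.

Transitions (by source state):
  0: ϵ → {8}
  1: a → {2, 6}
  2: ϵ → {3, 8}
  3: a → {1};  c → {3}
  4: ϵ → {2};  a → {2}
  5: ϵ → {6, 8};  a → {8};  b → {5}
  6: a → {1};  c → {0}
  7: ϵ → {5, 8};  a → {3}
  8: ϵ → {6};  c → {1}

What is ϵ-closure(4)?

Start with {4}.
From 4 via ϵ: add 2.
From 2 via ϵ: add 3, 8.
From 8 via ϵ: add 6.
No new states can be added; the closed set is {2, 3, 4, 6, 8}.

{2, 3, 4, 6, 8}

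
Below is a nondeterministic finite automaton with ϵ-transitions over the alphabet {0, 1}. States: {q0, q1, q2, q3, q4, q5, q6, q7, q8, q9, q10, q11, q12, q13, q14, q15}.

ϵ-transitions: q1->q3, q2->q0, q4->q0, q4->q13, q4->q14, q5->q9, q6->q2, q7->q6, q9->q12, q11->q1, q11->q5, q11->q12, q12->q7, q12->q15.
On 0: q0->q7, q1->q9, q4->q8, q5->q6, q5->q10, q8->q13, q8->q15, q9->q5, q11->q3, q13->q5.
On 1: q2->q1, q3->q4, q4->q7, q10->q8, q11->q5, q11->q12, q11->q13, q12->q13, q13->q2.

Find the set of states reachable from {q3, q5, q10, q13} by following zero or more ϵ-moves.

{q0, q2, q3, q5, q6, q7, q9, q10, q12, q13, q15}

Start with {q3, q5, q10, q13}.
From q5 via ϵ: add q9.
From q9 via ϵ: add q12.
From q12 via ϵ: add q7, q15.
From q7 via ϵ: add q6.
From q6 via ϵ: add q2.
From q2 via ϵ: add q0.
No new states can be added; the closed set is {q0, q2, q3, q5, q6, q7, q9, q10, q12, q13, q15}.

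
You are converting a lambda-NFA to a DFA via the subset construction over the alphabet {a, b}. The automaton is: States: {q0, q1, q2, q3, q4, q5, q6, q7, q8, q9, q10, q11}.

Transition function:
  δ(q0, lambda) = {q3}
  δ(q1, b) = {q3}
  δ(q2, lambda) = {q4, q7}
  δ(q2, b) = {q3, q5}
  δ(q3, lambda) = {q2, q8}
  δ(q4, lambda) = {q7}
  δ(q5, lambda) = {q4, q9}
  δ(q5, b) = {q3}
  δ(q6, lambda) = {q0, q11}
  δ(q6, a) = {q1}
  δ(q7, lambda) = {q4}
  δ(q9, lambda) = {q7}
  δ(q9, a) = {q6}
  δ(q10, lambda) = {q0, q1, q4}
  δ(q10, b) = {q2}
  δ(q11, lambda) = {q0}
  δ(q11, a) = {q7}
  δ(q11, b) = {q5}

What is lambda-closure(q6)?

{q0, q2, q3, q4, q6, q7, q8, q11}

Start with {q6}.
From q6 via lambda: add q0, q11.
From q0 via lambda: add q3.
From q3 via lambda: add q2, q8.
From q2 via lambda: add q4, q7.
No new states can be added; the closed set is {q0, q2, q3, q4, q6, q7, q8, q11}.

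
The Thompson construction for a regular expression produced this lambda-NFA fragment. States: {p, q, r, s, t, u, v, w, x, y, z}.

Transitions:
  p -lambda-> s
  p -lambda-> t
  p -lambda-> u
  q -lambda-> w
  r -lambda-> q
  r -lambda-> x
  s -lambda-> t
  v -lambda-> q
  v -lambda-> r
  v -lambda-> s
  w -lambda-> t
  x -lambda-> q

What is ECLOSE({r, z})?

Start with {r, z}.
From r via lambda: add q, x.
From q via lambda: add w.
From w via lambda: add t.
No new states can be added; the closed set is {q, r, t, w, x, z}.

{q, r, t, w, x, z}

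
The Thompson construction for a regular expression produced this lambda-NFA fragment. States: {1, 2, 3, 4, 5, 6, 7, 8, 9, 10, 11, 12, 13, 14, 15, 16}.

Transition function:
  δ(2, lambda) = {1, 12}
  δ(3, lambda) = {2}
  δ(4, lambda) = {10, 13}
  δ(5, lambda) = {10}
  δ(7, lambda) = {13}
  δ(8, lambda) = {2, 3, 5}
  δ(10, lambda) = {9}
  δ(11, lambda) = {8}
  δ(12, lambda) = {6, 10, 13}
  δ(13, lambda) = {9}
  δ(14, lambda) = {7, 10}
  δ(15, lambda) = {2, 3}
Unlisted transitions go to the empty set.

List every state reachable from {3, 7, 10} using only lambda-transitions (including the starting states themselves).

Start with {3, 7, 10}.
From 3 via lambda: add 2.
From 7 via lambda: add 13.
From 10 via lambda: add 9.
From 2 via lambda: add 1, 12.
From 12 via lambda: add 6.
No new states can be added; the closed set is {1, 2, 3, 6, 7, 9, 10, 12, 13}.

{1, 2, 3, 6, 7, 9, 10, 12, 13}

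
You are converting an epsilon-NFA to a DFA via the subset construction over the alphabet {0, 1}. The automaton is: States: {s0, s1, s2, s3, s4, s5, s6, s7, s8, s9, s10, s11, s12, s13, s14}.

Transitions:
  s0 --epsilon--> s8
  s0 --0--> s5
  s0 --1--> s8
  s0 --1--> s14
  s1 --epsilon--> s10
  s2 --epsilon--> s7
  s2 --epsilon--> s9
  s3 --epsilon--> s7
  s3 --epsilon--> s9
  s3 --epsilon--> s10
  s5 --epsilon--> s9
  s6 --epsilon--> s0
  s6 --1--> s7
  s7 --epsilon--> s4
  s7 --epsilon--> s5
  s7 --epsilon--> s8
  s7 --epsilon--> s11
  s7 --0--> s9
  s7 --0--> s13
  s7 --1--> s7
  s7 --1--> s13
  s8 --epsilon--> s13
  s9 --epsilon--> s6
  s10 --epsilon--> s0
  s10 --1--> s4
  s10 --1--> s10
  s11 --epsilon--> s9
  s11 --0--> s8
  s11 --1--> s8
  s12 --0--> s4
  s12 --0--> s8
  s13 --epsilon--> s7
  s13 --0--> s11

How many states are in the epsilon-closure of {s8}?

9

Start with {s8}.
From s8 via epsilon: add s13.
From s13 via epsilon: add s7.
From s7 via epsilon: add s4, s5, s11.
From s5 via epsilon: add s9.
From s9 via epsilon: add s6.
From s6 via epsilon: add s0.
epsilon-closure = {s0, s4, s5, s6, s7, s8, s9, s11, s13}, which has 9 states.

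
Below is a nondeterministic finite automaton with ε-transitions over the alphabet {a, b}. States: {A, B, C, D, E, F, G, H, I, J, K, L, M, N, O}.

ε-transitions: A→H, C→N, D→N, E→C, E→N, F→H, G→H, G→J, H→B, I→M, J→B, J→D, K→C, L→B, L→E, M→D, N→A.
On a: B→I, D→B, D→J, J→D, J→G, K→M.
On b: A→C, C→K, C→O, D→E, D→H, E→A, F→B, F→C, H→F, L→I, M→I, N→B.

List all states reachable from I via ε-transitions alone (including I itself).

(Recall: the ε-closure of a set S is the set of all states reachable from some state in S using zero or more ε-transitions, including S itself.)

Start with {I}.
From I via ε: add M.
From M via ε: add D.
From D via ε: add N.
From N via ε: add A.
From A via ε: add H.
From H via ε: add B.
No new states can be added; the closed set is {A, B, D, H, I, M, N}.

{A, B, D, H, I, M, N}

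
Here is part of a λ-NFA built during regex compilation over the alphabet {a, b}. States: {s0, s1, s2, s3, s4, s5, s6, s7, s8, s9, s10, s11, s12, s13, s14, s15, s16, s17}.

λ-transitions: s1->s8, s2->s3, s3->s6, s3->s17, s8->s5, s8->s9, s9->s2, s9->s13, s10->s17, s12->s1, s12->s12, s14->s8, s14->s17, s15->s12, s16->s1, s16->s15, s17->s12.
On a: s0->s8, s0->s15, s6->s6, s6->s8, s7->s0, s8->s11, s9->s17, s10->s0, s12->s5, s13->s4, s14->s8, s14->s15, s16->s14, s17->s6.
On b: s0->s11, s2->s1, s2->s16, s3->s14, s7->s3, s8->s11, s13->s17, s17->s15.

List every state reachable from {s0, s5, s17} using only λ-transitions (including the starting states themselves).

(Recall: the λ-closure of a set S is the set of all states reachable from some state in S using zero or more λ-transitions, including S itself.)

Start with {s0, s5, s17}.
From s17 via λ: add s12.
From s12 via λ: add s1.
From s1 via λ: add s8.
From s8 via λ: add s9.
From s9 via λ: add s2, s13.
From s2 via λ: add s3.
From s3 via λ: add s6.
No new states can be added; the closed set is {s0, s1, s2, s3, s5, s6, s8, s9, s12, s13, s17}.

{s0, s1, s2, s3, s5, s6, s8, s9, s12, s13, s17}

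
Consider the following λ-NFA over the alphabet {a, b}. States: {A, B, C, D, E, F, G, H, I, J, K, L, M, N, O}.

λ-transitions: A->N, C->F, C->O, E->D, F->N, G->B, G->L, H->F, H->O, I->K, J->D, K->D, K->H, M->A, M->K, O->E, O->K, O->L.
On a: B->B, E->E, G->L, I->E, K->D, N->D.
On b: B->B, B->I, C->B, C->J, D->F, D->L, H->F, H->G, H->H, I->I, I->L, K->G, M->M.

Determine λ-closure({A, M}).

{A, D, E, F, H, K, L, M, N, O}

Start with {A, M}.
From A via λ: add N.
From M via λ: add K.
From K via λ: add D, H.
From H via λ: add F, O.
From O via λ: add E, L.
No new states can be added; the closed set is {A, D, E, F, H, K, L, M, N, O}.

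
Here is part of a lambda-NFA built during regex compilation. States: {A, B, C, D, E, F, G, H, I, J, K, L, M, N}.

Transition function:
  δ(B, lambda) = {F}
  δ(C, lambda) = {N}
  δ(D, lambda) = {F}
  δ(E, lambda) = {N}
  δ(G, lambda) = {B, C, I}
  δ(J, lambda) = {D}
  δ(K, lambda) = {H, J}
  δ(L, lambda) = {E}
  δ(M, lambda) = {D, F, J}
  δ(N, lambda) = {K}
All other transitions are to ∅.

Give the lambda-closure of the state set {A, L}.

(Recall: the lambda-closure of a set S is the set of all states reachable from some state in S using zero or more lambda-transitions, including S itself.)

Start with {A, L}.
From L via lambda: add E.
From E via lambda: add N.
From N via lambda: add K.
From K via lambda: add H, J.
From J via lambda: add D.
From D via lambda: add F.
No new states can be added; the closed set is {A, D, E, F, H, J, K, L, N}.

{A, D, E, F, H, J, K, L, N}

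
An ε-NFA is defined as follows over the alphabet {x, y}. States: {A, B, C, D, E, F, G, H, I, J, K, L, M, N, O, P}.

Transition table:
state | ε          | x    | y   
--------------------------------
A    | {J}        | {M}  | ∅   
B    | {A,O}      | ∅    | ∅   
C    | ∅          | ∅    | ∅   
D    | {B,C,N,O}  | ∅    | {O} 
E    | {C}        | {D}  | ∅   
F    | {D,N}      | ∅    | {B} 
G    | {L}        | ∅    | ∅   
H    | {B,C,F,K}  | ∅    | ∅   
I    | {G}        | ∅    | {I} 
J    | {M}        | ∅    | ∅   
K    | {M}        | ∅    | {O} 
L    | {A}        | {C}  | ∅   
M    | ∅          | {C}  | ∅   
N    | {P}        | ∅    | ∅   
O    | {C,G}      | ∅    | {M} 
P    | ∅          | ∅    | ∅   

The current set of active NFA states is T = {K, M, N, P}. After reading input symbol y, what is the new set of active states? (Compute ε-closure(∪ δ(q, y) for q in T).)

{A, C, G, J, L, M, O}

K on y → {O}.
No y-transition from M, N, P.
Union after reading y: {O}.
Now take the ε-closure:
From O via ε: add C, G.
From G via ε: add L.
From L via ε: add A.
From A via ε: add J.
From J via ε: add M.
No new states can be added; the closed set is {A, C, G, J, L, M, O}.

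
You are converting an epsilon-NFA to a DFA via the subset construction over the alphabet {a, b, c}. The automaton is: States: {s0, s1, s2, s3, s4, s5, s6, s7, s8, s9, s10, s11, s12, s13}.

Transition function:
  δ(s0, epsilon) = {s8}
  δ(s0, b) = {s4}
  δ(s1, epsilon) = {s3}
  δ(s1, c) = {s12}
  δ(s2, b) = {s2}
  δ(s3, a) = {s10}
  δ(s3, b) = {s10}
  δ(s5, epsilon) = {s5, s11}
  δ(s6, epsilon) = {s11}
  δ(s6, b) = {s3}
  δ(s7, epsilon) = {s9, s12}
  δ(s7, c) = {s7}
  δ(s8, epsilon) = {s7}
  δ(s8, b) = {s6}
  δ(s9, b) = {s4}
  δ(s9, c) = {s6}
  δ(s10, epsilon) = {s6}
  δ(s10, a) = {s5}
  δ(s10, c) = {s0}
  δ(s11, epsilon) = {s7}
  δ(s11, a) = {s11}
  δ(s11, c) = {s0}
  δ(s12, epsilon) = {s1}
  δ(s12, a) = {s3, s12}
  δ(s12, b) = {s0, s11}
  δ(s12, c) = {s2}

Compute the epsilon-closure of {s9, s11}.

{s1, s3, s7, s9, s11, s12}

Start with {s9, s11}.
From s11 via epsilon: add s7.
From s7 via epsilon: add s12.
From s12 via epsilon: add s1.
From s1 via epsilon: add s3.
No new states can be added; the closed set is {s1, s3, s7, s9, s11, s12}.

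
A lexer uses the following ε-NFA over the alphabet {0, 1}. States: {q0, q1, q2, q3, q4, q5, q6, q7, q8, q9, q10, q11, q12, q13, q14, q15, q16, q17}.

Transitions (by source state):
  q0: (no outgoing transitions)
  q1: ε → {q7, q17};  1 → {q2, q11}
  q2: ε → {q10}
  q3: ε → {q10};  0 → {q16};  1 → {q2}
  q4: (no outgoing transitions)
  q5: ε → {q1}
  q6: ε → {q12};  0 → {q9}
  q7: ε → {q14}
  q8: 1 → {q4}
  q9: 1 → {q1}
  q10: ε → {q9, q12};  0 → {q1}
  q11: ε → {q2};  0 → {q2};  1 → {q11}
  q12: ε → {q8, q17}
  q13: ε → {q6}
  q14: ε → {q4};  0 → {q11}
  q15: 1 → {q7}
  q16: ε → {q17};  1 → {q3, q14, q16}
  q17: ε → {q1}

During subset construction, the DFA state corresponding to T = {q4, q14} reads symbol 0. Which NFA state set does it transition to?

{q1, q2, q4, q7, q8, q9, q10, q11, q12, q14, q17}

q14 on 0 → {q11}.
No 0-transition from q4.
Union after reading 0: {q11}.
Now take the ε-closure:
From q11 via ε: add q2.
From q2 via ε: add q10.
From q10 via ε: add q9, q12.
From q12 via ε: add q8, q17.
From q17 via ε: add q1.
From q1 via ε: add q7.
From q7 via ε: add q14.
From q14 via ε: add q4.
No new states can be added; the closed set is {q1, q2, q4, q7, q8, q9, q10, q11, q12, q14, q17}.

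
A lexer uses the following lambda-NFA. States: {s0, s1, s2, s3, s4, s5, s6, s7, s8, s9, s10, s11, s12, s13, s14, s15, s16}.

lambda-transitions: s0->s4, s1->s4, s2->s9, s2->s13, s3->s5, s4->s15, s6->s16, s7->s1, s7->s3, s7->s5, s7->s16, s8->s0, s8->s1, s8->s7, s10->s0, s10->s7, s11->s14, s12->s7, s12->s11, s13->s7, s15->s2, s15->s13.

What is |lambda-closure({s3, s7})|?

Start with {s3, s7}.
From s3 via lambda: add s5.
From s7 via lambda: add s1, s16.
From s1 via lambda: add s4.
From s4 via lambda: add s15.
From s15 via lambda: add s2, s13.
From s2 via lambda: add s9.
lambda-closure = {s1, s2, s3, s4, s5, s7, s9, s13, s15, s16}, which has 10 states.

10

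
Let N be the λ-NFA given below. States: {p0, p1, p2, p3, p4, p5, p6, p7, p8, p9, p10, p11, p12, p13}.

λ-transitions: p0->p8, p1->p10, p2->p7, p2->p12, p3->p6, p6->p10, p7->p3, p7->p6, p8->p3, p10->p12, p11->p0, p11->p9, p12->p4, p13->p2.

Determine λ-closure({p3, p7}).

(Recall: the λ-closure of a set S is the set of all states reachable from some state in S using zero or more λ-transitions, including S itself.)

{p3, p4, p6, p7, p10, p12}

Start with {p3, p7}.
From p3 via λ: add p6.
From p6 via λ: add p10.
From p10 via λ: add p12.
From p12 via λ: add p4.
No new states can be added; the closed set is {p3, p4, p6, p7, p10, p12}.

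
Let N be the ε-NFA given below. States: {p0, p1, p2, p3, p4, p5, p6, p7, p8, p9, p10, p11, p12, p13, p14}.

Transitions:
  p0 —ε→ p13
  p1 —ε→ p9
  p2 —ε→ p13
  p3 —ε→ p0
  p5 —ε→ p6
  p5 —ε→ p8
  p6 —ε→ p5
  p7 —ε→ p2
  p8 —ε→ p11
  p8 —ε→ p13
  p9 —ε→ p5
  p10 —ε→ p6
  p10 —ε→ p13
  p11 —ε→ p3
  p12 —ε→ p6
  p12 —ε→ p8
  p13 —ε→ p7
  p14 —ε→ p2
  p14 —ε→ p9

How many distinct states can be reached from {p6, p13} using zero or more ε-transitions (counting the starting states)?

9

Start with {p6, p13}.
From p6 via ε: add p5.
From p13 via ε: add p7.
From p5 via ε: add p8.
From p7 via ε: add p2.
From p8 via ε: add p11.
From p11 via ε: add p3.
From p3 via ε: add p0.
ε-closure = {p0, p2, p3, p5, p6, p7, p8, p11, p13}, which has 9 states.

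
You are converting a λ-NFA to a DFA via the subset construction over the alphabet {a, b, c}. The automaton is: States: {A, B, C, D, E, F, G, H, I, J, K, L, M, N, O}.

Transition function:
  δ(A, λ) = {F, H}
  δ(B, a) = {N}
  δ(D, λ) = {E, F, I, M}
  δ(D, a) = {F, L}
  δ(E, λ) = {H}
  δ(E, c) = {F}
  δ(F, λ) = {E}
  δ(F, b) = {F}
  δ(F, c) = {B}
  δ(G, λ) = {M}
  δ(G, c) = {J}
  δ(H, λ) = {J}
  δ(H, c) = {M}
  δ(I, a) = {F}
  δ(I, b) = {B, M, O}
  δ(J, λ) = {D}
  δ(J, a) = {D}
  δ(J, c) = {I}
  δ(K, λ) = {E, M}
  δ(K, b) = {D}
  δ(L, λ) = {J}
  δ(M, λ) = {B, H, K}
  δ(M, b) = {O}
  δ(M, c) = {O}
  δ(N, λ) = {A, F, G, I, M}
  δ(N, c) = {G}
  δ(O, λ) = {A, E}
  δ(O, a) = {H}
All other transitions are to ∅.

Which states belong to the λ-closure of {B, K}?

{B, D, E, F, H, I, J, K, M}

Start with {B, K}.
From K via λ: add E, M.
From E via λ: add H.
From H via λ: add J.
From J via λ: add D.
From D via λ: add F, I.
No new states can be added; the closed set is {B, D, E, F, H, I, J, K, M}.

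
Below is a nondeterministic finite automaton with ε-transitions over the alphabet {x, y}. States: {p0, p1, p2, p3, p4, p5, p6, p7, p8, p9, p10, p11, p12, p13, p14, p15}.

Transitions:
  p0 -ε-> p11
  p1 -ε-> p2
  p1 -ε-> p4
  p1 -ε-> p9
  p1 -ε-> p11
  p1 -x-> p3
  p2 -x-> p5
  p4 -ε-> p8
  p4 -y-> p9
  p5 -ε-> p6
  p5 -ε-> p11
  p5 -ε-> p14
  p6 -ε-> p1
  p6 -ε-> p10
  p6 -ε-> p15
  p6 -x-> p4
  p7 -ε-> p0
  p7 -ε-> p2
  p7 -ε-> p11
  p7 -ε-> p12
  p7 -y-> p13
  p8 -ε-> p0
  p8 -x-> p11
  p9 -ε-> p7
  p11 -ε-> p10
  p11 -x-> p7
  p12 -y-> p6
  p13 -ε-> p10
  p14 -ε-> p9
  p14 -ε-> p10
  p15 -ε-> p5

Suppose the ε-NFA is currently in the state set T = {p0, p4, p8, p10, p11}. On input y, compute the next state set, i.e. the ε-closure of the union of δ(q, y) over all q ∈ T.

p4 on y → {p9}.
No y-transition from p0, p8, p10, p11.
Union after reading y: {p9}.
Now take the ε-closure:
From p9 via ε: add p7.
From p7 via ε: add p0, p2, p11, p12.
From p11 via ε: add p10.
No new states can be added; the closed set is {p0, p2, p7, p9, p10, p11, p12}.

{p0, p2, p7, p9, p10, p11, p12}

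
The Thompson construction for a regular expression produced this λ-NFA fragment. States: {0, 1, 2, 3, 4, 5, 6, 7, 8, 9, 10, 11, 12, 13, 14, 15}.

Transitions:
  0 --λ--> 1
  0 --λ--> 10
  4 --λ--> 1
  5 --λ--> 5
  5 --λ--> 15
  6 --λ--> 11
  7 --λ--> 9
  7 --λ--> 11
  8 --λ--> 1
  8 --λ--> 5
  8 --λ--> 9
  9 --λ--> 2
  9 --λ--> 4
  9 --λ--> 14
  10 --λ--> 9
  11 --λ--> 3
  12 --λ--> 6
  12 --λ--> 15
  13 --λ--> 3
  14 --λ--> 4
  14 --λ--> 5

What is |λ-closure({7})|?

10

Start with {7}.
From 7 via λ: add 9, 11.
From 9 via λ: add 2, 4, 14.
From 11 via λ: add 3.
From 4 via λ: add 1.
From 14 via λ: add 5.
From 5 via λ: add 15.
λ-closure = {1, 2, 3, 4, 5, 7, 9, 11, 14, 15}, which has 10 states.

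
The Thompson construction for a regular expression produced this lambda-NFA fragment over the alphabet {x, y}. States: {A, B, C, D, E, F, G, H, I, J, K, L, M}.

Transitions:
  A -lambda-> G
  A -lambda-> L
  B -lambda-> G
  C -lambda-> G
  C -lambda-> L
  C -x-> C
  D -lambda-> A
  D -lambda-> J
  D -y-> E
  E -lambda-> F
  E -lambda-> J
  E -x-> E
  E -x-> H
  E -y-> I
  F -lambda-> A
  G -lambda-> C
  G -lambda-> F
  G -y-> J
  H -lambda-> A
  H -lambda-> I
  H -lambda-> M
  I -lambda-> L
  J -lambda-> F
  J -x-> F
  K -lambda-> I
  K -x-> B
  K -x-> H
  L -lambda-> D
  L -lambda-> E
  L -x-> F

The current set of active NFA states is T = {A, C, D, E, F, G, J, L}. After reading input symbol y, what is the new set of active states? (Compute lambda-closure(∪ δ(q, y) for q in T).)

D on y → {E}.
E on y → {I}.
G on y → {J}.
No y-transition from A, C, F, J, L.
Union after reading y: {E, I, J}.
Now take the lambda-closure:
From E via lambda: add F.
From I via lambda: add L.
From F via lambda: add A.
From L via lambda: add D.
From A via lambda: add G.
From G via lambda: add C.
No new states can be added; the closed set is {A, C, D, E, F, G, I, J, L}.

{A, C, D, E, F, G, I, J, L}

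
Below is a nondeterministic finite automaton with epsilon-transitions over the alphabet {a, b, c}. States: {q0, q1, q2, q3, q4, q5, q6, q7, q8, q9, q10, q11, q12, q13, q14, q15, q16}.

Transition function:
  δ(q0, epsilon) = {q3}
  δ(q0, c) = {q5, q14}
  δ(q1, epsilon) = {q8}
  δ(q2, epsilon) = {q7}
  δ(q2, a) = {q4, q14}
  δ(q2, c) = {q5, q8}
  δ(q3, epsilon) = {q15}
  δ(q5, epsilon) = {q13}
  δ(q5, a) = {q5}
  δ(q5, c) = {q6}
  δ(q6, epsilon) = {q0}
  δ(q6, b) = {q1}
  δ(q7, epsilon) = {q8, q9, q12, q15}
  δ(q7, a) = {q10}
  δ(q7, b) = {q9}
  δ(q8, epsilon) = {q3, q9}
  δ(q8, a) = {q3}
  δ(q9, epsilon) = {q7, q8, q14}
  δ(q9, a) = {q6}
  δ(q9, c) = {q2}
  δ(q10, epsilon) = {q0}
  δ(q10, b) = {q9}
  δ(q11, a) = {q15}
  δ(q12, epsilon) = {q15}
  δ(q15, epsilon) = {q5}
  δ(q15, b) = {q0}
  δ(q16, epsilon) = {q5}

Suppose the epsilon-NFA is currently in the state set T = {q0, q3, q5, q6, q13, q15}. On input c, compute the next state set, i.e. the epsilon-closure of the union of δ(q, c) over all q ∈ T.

{q0, q3, q5, q6, q13, q14, q15}

q0 on c → {q5, q14}.
q5 on c → {q6}.
No c-transition from q3, q6, q13, q15.
Union after reading c: {q5, q6, q14}.
Now take the epsilon-closure:
From q5 via epsilon: add q13.
From q6 via epsilon: add q0.
From q0 via epsilon: add q3.
From q3 via epsilon: add q15.
No new states can be added; the closed set is {q0, q3, q5, q6, q13, q14, q15}.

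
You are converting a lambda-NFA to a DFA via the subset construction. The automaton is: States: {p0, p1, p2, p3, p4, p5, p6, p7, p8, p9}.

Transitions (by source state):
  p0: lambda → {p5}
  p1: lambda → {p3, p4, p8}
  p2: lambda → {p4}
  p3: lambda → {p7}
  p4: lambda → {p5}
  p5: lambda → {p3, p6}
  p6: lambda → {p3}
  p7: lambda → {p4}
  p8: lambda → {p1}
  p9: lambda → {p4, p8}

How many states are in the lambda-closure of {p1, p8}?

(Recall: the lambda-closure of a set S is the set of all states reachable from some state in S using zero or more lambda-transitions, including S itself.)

Start with {p1, p8}.
From p1 via lambda: add p3, p4.
From p3 via lambda: add p7.
From p4 via lambda: add p5.
From p5 via lambda: add p6.
lambda-closure = {p1, p3, p4, p5, p6, p7, p8}, which has 7 states.

7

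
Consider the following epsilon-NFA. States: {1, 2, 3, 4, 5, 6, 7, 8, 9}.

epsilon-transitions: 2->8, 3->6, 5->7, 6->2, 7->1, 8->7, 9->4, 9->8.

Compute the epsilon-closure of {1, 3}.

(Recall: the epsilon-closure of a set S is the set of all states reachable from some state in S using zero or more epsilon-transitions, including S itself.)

{1, 2, 3, 6, 7, 8}

Start with {1, 3}.
From 3 via epsilon: add 6.
From 6 via epsilon: add 2.
From 2 via epsilon: add 8.
From 8 via epsilon: add 7.
No new states can be added; the closed set is {1, 2, 3, 6, 7, 8}.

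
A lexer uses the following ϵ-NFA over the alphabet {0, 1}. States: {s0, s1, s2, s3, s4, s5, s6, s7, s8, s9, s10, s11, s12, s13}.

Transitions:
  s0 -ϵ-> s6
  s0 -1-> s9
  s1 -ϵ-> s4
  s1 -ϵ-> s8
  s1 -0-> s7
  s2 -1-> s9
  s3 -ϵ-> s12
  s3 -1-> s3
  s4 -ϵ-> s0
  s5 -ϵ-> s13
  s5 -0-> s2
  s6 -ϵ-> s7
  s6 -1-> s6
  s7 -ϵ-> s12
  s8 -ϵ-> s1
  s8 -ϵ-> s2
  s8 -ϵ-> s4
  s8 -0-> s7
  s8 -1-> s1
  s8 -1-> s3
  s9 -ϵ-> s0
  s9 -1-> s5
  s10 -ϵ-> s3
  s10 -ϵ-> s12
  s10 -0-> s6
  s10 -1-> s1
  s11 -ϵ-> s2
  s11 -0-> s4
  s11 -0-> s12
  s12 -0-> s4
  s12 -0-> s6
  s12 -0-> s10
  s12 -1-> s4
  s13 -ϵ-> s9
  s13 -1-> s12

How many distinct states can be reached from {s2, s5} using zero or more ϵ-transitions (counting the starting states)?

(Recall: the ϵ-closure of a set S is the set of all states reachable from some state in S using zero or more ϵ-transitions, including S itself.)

8

Start with {s2, s5}.
From s5 via ϵ: add s13.
From s13 via ϵ: add s9.
From s9 via ϵ: add s0.
From s0 via ϵ: add s6.
From s6 via ϵ: add s7.
From s7 via ϵ: add s12.
ϵ-closure = {s0, s2, s5, s6, s7, s9, s12, s13}, which has 8 states.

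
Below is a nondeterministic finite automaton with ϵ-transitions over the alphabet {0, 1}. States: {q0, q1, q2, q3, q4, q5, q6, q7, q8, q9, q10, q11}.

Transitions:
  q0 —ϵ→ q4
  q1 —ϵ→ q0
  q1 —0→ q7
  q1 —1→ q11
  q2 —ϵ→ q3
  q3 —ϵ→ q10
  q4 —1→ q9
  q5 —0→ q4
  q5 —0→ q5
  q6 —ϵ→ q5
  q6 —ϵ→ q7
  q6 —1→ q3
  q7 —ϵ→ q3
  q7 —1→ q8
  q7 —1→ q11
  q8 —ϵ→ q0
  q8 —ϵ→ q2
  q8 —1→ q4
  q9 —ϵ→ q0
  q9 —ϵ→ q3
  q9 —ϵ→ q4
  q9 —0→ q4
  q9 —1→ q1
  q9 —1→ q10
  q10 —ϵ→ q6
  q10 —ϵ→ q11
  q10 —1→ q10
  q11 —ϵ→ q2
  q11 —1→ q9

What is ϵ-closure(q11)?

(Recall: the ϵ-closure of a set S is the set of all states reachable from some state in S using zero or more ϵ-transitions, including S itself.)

Start with {q11}.
From q11 via ϵ: add q2.
From q2 via ϵ: add q3.
From q3 via ϵ: add q10.
From q10 via ϵ: add q6.
From q6 via ϵ: add q5, q7.
No new states can be added; the closed set is {q2, q3, q5, q6, q7, q10, q11}.

{q2, q3, q5, q6, q7, q10, q11}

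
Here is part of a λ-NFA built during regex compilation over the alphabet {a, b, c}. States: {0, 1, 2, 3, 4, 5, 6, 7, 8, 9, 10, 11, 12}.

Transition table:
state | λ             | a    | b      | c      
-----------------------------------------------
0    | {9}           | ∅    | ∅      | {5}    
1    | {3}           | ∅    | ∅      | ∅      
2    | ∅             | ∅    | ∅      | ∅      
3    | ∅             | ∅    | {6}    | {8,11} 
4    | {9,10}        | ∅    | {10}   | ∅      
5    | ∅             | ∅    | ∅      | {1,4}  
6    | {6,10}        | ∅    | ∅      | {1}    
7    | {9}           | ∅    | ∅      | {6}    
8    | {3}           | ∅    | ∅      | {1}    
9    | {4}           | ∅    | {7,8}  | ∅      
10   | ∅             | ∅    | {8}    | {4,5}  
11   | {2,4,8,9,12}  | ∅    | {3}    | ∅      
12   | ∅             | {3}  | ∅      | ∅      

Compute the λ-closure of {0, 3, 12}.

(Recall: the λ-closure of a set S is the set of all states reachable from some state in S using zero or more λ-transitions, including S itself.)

{0, 3, 4, 9, 10, 12}

Start with {0, 3, 12}.
From 0 via λ: add 9.
From 9 via λ: add 4.
From 4 via λ: add 10.
No new states can be added; the closed set is {0, 3, 4, 9, 10, 12}.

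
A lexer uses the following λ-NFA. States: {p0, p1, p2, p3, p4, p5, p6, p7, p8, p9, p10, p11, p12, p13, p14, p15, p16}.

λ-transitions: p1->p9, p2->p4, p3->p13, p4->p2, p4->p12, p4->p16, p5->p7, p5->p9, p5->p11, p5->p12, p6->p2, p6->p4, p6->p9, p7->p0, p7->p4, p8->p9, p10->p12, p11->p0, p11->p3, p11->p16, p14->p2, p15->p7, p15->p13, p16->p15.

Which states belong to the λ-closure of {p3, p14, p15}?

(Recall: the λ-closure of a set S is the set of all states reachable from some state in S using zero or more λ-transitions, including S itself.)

{p0, p2, p3, p4, p7, p12, p13, p14, p15, p16}

Start with {p3, p14, p15}.
From p3 via λ: add p13.
From p14 via λ: add p2.
From p15 via λ: add p7.
From p2 via λ: add p4.
From p7 via λ: add p0.
From p4 via λ: add p12, p16.
No new states can be added; the closed set is {p0, p2, p3, p4, p7, p12, p13, p14, p15, p16}.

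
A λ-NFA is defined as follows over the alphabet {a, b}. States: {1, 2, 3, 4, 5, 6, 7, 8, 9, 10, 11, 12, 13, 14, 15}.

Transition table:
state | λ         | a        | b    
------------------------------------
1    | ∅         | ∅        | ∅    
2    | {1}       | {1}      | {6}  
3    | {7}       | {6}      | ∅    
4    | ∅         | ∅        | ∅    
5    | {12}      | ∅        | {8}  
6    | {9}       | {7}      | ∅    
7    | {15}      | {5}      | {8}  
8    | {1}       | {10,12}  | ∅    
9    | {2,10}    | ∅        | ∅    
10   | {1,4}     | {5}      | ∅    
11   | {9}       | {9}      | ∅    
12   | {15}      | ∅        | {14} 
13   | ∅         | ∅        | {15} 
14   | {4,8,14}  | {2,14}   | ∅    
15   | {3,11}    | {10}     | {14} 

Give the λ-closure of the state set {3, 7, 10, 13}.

Start with {3, 7, 10, 13}.
From 7 via λ: add 15.
From 10 via λ: add 1, 4.
From 15 via λ: add 11.
From 11 via λ: add 9.
From 9 via λ: add 2.
No new states can be added; the closed set is {1, 2, 3, 4, 7, 9, 10, 11, 13, 15}.

{1, 2, 3, 4, 7, 9, 10, 11, 13, 15}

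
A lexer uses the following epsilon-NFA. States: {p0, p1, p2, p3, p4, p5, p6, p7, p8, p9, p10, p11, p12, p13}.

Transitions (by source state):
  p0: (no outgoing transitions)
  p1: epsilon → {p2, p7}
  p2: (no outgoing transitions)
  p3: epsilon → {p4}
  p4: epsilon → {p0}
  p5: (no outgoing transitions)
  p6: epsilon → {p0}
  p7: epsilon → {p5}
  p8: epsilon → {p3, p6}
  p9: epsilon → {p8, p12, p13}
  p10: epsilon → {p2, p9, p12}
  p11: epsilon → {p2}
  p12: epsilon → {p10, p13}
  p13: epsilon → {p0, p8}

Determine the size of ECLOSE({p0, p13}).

6

Start with {p0, p13}.
From p13 via epsilon: add p8.
From p8 via epsilon: add p3, p6.
From p3 via epsilon: add p4.
epsilon-closure = {p0, p3, p4, p6, p8, p13}, which has 6 states.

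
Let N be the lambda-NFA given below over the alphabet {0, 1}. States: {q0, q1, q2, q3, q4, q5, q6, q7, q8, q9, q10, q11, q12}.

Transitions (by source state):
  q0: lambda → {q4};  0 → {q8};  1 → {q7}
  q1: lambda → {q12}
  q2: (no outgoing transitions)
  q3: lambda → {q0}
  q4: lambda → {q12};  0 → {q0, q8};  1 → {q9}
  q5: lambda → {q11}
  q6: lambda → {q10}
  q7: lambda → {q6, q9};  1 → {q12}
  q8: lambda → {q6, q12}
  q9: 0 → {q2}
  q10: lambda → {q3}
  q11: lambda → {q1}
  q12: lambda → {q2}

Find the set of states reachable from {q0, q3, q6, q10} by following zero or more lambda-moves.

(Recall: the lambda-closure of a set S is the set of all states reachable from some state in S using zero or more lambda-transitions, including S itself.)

Start with {q0, q3, q6, q10}.
From q0 via lambda: add q4.
From q4 via lambda: add q12.
From q12 via lambda: add q2.
No new states can be added; the closed set is {q0, q2, q3, q4, q6, q10, q12}.

{q0, q2, q3, q4, q6, q10, q12}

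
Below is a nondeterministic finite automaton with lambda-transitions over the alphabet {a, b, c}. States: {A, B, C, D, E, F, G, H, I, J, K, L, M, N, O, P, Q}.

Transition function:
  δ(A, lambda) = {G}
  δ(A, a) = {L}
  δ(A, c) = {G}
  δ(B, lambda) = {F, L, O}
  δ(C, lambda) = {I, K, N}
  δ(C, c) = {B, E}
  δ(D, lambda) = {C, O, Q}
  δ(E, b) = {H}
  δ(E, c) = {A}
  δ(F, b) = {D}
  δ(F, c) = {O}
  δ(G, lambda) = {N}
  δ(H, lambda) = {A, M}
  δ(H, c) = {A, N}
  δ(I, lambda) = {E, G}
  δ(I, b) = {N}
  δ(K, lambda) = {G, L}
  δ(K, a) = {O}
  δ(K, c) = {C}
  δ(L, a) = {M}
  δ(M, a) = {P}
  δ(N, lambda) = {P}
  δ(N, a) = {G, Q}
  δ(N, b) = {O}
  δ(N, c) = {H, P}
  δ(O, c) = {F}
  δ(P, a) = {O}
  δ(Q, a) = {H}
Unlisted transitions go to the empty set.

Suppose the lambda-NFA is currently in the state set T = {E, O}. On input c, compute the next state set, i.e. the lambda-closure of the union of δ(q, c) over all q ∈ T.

E on c → {A}.
O on c → {F}.
Union after reading c: {A, F}.
Now take the lambda-closure:
From A via lambda: add G.
From G via lambda: add N.
From N via lambda: add P.
No new states can be added; the closed set is {A, F, G, N, P}.

{A, F, G, N, P}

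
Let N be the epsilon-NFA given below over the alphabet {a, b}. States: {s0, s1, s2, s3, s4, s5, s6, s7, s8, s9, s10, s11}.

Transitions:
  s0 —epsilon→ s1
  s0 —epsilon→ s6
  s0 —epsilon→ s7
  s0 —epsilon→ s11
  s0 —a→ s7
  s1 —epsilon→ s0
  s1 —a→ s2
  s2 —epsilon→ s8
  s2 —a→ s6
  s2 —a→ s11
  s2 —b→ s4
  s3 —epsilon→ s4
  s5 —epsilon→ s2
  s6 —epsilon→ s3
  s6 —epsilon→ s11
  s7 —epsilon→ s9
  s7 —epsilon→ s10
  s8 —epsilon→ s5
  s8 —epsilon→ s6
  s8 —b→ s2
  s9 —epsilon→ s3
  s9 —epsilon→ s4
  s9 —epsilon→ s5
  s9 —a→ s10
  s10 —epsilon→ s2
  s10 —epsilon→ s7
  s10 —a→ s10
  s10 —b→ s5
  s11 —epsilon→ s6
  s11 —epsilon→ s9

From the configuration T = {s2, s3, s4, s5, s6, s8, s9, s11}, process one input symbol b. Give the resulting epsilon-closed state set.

{s2, s3, s4, s5, s6, s8, s9, s11}

s2 on b → {s4}.
s8 on b → {s2}.
No b-transition from s3, s4, s5, s6, s9, s11.
Union after reading b: {s2, s4}.
Now take the epsilon-closure:
From s2 via epsilon: add s8.
From s8 via epsilon: add s5, s6.
From s6 via epsilon: add s3, s11.
From s11 via epsilon: add s9.
No new states can be added; the closed set is {s2, s3, s4, s5, s6, s8, s9, s11}.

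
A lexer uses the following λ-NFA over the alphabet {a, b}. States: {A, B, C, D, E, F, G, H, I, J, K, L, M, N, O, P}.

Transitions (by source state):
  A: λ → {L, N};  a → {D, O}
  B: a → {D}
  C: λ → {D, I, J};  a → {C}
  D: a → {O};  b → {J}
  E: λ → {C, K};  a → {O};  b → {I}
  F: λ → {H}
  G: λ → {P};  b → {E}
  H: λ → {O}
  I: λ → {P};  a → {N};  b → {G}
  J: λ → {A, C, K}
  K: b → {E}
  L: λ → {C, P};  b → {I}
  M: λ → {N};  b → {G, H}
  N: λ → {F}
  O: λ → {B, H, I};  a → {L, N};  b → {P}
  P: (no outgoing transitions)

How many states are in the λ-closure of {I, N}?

Start with {I, N}.
From I via λ: add P.
From N via λ: add F.
From F via λ: add H.
From H via λ: add O.
From O via λ: add B.
λ-closure = {B, F, H, I, N, O, P}, which has 7 states.

7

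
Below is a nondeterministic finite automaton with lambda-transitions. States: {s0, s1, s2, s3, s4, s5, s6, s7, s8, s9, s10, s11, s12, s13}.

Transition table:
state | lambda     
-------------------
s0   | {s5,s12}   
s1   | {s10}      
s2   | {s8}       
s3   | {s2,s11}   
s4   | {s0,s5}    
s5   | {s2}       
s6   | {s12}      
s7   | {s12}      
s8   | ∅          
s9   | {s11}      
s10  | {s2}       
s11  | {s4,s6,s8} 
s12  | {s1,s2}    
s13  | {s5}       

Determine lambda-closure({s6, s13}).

Start with {s6, s13}.
From s6 via lambda: add s12.
From s13 via lambda: add s5.
From s5 via lambda: add s2.
From s12 via lambda: add s1.
From s1 via lambda: add s10.
From s2 via lambda: add s8.
No new states can be added; the closed set is {s1, s2, s5, s6, s8, s10, s12, s13}.

{s1, s2, s5, s6, s8, s10, s12, s13}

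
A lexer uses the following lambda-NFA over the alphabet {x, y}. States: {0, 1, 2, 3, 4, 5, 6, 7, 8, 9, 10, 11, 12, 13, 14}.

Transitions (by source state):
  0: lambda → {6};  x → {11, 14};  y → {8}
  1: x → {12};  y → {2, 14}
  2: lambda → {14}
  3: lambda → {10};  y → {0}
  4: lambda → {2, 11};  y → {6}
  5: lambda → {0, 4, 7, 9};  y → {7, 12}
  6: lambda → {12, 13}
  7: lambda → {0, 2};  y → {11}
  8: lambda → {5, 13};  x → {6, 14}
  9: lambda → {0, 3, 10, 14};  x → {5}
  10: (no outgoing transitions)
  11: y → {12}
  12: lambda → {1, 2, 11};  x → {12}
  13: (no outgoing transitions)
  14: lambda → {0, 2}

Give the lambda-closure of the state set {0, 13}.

{0, 1, 2, 6, 11, 12, 13, 14}

Start with {0, 13}.
From 0 via lambda: add 6.
From 6 via lambda: add 12.
From 12 via lambda: add 1, 2, 11.
From 2 via lambda: add 14.
No new states can be added; the closed set is {0, 1, 2, 6, 11, 12, 13, 14}.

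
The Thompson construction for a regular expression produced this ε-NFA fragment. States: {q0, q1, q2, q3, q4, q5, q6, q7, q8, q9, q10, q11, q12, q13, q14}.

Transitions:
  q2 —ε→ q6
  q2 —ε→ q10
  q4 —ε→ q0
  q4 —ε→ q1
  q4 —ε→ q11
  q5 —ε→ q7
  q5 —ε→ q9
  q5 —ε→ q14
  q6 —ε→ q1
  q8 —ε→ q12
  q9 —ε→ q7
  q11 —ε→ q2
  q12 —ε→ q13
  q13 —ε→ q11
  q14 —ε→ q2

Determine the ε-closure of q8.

Start with {q8}.
From q8 via ε: add q12.
From q12 via ε: add q13.
From q13 via ε: add q11.
From q11 via ε: add q2.
From q2 via ε: add q6, q10.
From q6 via ε: add q1.
No new states can be added; the closed set is {q1, q2, q6, q8, q10, q11, q12, q13}.

{q1, q2, q6, q8, q10, q11, q12, q13}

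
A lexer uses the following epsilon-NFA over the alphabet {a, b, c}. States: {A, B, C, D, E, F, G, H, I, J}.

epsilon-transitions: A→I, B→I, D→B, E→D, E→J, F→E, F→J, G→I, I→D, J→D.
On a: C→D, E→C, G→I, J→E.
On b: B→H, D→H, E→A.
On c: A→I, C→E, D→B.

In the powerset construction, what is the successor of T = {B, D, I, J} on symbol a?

J on a → {E}.
No a-transition from B, D, I.
Union after reading a: {E}.
Now take the epsilon-closure:
From E via epsilon: add D, J.
From D via epsilon: add B.
From B via epsilon: add I.
No new states can be added; the closed set is {B, D, E, I, J}.

{B, D, E, I, J}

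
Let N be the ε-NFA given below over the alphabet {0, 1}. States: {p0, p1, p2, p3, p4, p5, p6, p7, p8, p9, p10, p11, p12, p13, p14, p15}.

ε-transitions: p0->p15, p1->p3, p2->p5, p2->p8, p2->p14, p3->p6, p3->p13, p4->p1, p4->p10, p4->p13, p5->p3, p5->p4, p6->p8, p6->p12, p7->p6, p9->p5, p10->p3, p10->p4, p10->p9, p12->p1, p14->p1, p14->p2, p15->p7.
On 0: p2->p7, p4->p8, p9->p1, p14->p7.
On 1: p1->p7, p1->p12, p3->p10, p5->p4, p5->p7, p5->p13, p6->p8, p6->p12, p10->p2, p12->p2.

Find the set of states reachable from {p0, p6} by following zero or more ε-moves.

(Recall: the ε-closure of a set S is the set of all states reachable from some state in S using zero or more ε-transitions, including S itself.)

{p0, p1, p3, p6, p7, p8, p12, p13, p15}

Start with {p0, p6}.
From p0 via ε: add p15.
From p6 via ε: add p8, p12.
From p12 via ε: add p1.
From p15 via ε: add p7.
From p1 via ε: add p3.
From p3 via ε: add p13.
No new states can be added; the closed set is {p0, p1, p3, p6, p7, p8, p12, p13, p15}.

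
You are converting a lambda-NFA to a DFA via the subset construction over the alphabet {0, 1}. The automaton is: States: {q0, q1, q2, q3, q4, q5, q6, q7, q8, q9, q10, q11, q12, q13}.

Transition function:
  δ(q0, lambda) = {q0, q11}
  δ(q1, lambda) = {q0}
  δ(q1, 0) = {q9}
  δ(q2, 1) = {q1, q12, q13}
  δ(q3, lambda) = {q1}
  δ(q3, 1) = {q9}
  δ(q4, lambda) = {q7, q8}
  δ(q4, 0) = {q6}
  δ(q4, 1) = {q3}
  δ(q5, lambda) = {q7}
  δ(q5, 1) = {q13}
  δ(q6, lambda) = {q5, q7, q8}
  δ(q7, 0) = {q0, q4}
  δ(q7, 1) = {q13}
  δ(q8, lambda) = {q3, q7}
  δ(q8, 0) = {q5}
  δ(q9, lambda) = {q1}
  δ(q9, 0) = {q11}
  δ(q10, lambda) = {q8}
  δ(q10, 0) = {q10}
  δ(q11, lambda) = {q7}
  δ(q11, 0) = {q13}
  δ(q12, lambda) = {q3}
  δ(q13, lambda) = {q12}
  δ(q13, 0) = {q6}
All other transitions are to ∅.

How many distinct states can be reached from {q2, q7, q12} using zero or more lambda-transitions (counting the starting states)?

Start with {q2, q7, q12}.
From q12 via lambda: add q3.
From q3 via lambda: add q1.
From q1 via lambda: add q0.
From q0 via lambda: add q11.
lambda-closure = {q0, q1, q2, q3, q7, q11, q12}, which has 7 states.

7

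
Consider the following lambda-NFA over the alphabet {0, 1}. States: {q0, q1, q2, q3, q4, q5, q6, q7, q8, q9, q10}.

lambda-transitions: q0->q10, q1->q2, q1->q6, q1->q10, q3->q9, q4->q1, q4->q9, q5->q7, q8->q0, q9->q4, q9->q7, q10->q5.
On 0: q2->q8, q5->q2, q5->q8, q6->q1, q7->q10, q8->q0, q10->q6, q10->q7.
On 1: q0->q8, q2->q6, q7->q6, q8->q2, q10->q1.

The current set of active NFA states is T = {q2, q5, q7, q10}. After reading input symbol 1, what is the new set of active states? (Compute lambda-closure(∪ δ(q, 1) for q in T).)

q2 on 1 → {q6}.
q7 on 1 → {q6}.
q10 on 1 → {q1}.
No 1-transition from q5.
Union after reading 1: {q1, q6}.
Now take the lambda-closure:
From q1 via lambda: add q2, q10.
From q10 via lambda: add q5.
From q5 via lambda: add q7.
No new states can be added; the closed set is {q1, q2, q5, q6, q7, q10}.

{q1, q2, q5, q6, q7, q10}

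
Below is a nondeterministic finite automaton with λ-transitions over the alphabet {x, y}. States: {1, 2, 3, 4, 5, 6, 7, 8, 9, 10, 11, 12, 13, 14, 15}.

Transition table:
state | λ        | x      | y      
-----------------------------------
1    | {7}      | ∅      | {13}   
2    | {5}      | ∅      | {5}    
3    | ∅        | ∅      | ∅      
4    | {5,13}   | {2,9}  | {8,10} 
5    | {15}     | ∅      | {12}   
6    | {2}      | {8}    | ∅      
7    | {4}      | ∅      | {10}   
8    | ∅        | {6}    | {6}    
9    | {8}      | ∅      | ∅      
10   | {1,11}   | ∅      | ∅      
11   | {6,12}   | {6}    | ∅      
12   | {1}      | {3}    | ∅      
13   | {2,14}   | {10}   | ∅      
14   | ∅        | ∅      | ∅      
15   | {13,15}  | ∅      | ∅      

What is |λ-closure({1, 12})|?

Start with {1, 12}.
From 1 via λ: add 7.
From 7 via λ: add 4.
From 4 via λ: add 5, 13.
From 5 via λ: add 15.
From 13 via λ: add 2, 14.
λ-closure = {1, 2, 4, 5, 7, 12, 13, 14, 15}, which has 9 states.

9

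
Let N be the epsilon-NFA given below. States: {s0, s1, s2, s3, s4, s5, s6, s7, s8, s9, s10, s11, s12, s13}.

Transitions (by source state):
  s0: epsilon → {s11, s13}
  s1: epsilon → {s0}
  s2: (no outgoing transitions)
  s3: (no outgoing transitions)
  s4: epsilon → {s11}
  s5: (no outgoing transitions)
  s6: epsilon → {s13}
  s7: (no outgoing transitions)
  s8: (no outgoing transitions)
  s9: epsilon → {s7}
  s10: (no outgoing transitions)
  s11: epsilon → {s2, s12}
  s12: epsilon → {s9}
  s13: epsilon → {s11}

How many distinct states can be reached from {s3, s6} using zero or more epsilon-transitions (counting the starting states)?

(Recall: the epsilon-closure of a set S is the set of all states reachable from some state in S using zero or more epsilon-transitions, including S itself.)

8

Start with {s3, s6}.
From s6 via epsilon: add s13.
From s13 via epsilon: add s11.
From s11 via epsilon: add s2, s12.
From s12 via epsilon: add s9.
From s9 via epsilon: add s7.
epsilon-closure = {s2, s3, s6, s7, s9, s11, s12, s13}, which has 8 states.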